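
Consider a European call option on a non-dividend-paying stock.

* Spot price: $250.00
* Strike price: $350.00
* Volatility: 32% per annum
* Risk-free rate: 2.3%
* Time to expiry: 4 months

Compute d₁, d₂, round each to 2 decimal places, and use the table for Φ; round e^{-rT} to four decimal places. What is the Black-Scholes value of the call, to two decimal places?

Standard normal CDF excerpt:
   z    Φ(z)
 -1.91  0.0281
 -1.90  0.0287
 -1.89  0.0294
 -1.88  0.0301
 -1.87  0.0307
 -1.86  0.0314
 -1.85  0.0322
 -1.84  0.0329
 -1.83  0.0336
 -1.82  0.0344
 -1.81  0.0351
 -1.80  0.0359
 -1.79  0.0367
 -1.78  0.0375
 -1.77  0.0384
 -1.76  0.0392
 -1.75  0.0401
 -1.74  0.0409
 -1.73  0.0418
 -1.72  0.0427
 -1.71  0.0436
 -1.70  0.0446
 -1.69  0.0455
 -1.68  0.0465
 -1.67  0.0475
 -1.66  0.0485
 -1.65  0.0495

T = 0.3333;  σ√T = 0.1848
d₁ = [ln(250/350) + (0.023 + ½·0.32²)·0.3333] / (σ√T) = (-0.3365 + 0.0247) / 0.1848 = -1.6873 ⇒ -1.69
d₂ = -1.6873 − 0.1848 = -1.8721 ⇒ -1.87
exp(−rT) = exp(−0.023·0.3333) = 0.9924
N(d₁) = N(-1.69) = 0.0455;  N(d₂) = N(-1.87) = 0.0307
C = 250·0.0455 − 350·0.9924·0.0307 = 11.3750 − 10.6633 = 0.7117

$0.71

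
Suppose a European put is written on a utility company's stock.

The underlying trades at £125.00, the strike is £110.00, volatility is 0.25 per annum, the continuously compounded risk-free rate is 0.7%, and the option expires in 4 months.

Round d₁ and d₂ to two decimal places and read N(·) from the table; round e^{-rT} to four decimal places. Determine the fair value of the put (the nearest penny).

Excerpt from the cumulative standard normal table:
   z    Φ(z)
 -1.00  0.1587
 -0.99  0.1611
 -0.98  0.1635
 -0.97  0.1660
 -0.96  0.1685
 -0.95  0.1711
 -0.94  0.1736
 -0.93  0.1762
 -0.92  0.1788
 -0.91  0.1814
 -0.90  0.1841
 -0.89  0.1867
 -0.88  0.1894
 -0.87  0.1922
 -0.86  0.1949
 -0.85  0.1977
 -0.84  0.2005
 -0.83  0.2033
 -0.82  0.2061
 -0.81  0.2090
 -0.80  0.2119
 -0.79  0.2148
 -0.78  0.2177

£1.56

σ√T = 0.25 × 0.5774 = 0.1443
d₁ = [ln(125/110) + (0.007 + ½·0.25²)·0.3333] / (σ√T) = (0.1278 + 0.0127) / 0.1443 = 0.9740 ≈ 0.97
d₂ = 0.9740 − 0.1443 = 0.8297 ≈ 0.83
e^(−rT) = e^(−0.007·0.3333) = 0.9977
P = 110·0.9977·N(-0.83) − 125·N(-0.97) = 110·0.9977·0.2033 − 125·0.1660 = 22.3116 − 20.7500 = 1.5616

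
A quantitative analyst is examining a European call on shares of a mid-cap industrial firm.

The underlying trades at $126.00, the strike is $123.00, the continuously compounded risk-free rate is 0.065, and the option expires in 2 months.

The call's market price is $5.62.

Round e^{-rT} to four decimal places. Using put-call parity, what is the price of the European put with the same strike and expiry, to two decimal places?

e^(−rT) = e^(−0.065·0.1667) = 0.9892
Put-call parity: C − P = S − K·e^(−rT) = 126 − 123·0.9892 = 126 − 121.6716 = 4.3284
P = C − (C − P) = 5.62 − (4.3284) = 1.2916

$1.29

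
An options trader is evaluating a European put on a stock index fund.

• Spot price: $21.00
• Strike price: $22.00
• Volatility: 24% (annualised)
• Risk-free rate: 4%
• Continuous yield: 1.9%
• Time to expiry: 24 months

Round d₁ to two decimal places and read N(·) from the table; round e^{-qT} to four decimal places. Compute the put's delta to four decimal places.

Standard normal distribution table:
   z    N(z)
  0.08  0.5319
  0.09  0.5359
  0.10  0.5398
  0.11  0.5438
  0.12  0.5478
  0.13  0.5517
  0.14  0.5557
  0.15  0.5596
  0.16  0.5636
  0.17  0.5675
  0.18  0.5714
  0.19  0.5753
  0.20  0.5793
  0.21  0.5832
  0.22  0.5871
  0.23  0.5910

-0.4201

T = 2;  σ√T = 0.3394
d₁ = [ln(21/22) + (0.04 − 0.019 + ½·0.24²)·2] / (σ√T) = (-0.0465 + 0.0996) / 0.3394 = 0.1564 which rounds to 0.16
N(d₁) = N(0.16) = 0.5636
Δ_put = e^(−qT)·(N(d₁) − 1) = 0.9627·(0.5636 − 1) = -0.4201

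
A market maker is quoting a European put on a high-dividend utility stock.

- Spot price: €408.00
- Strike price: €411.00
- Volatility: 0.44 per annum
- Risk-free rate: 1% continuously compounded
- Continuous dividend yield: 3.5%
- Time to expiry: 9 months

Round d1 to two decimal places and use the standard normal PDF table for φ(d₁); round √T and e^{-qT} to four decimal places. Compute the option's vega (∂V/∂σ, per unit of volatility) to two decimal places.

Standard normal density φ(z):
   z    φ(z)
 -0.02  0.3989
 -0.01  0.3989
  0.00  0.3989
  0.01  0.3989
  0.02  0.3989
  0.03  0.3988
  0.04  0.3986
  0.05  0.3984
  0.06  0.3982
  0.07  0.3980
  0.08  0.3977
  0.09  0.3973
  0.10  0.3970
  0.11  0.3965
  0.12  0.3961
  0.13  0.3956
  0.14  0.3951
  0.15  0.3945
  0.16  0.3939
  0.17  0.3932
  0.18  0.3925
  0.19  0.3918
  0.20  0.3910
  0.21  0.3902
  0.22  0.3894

136.33

σ√T = 0.44·√0.75 = 0.3811
d₁ = [ln(408/411) + (0.01 − 0.035 + 0.44²/2)·0.75] / 0.3811 = [-0.0073 + 0.0539] / 0.3811 = 0.1221 → 0.12
√T = √0.75 = 0.8660
φ(d₁) = φ(0.12) = 0.3961
e^(−qT) = e^(−0.035·0.75) = 0.9741
vega = S·e^(−qT)·φ(d₁)·√T = 408·0.9741·0.3961·0.8660 = 136.3284
(The call has the same vega.)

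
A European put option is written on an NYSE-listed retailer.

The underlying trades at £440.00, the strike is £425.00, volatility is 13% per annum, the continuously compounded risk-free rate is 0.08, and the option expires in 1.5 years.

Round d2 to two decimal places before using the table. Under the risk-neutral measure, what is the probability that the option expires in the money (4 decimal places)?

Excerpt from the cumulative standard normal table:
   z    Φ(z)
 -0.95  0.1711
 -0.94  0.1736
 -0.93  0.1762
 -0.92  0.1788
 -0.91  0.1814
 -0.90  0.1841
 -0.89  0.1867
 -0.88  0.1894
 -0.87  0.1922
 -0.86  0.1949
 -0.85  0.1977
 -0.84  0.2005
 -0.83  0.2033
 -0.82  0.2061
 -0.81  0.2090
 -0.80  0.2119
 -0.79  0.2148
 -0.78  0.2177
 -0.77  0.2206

0.1867

T = 1.5;  σ√T = 0.1592
d₁ = [ln(440/425) + (0.08 + 0.13²/2)·1.5] / 0.1592 = [0.0347 + 0.1327] / 0.1592 = 1.0511 which rounds to 1.05
d₂ = d₁ − σ√T = 1.0511 − 0.1592 = 0.8919 which rounds to 0.89
Risk-neutral Pr[S_T < K] = N(−d₂) = N(-0.89) = 0.1867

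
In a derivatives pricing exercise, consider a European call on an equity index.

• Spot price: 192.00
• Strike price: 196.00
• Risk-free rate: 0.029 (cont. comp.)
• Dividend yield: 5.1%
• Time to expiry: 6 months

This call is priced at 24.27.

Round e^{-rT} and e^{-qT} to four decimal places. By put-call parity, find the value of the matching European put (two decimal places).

e^(−qT) = e^(−0.051·0.5) = 0.9748;  e^(−rT) = e^(−0.029·0.5) = 0.9856
Put-call parity: C − P = S·e^(−qT) − K·e^(−rT) = 192·0.9748 − 196·0.9856 = 187.1616 − 193.1776 = -6.0160
P = C − (C − P) = 24.27 − (-6.0160) = 30.2860

30.29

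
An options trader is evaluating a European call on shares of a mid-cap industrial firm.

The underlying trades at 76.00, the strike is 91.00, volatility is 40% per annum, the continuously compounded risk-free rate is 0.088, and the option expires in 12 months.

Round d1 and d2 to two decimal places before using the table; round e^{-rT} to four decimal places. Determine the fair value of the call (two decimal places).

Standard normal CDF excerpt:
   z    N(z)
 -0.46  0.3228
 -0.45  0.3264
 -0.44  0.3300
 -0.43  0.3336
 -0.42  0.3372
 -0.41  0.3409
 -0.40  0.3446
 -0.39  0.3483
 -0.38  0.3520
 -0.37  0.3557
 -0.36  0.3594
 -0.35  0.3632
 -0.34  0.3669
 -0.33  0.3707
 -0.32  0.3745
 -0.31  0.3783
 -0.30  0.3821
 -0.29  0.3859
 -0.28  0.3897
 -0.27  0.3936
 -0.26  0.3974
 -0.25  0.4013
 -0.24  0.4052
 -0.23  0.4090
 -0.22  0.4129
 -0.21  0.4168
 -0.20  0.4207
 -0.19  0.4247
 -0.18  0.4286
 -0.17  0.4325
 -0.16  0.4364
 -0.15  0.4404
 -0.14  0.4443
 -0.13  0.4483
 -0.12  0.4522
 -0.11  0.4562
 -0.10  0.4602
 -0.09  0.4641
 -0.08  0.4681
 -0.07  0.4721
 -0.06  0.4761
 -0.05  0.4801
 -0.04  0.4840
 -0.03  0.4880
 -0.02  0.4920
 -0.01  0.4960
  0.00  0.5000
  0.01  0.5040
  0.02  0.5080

σ√T = 0.4·√1 = 0.4000
d₁ = [ln(76/91) + (0.088 + 0.4²/2)·1] / 0.4000 = [-0.1801 + 0.1680] / 0.4000 = -0.0303 which rounds to -0.03
d₂ = d₁ − σ√T = -0.0303 − 0.4000 = -0.4303 which rounds to -0.43
exp(−rT) = exp(−0.088·1) = 0.9158
N(d₁) = N(-0.03) = 0.4880;  N(d₂) = N(-0.43) = 0.3336
C = 76·0.4880 − 91·0.9158·0.3336 = 37.0880 − 27.8015 = 9.2865

9.29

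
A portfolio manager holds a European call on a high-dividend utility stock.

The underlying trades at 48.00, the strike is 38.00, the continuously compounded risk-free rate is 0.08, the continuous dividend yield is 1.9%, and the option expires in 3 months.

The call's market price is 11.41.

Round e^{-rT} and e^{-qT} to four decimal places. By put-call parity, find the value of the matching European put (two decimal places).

0.88

e^(−qT) = e^(−0.019·0.25) = 0.9953;  e^(−rT) = e^(−0.08·0.25) = 0.9802
Put-call parity: C − P = S·e^(−qT) − K·e^(−rT) = 48·0.9953 − 38·0.9802 = 47.7744 − 37.2476 = 10.5268
P = C − (C − P) = 11.41 − (10.5268) = 0.8832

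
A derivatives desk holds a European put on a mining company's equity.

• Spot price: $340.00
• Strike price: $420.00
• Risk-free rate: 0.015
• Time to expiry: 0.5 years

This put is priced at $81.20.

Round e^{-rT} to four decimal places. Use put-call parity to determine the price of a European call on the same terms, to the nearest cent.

e^(−rT) = e^(−0.015·0.5) = 0.9925
Put-call parity: C − P = S − K·e^(−rT) = 340 − 420·0.9925 = 340 − 416.8500 = -76.8500
C = P + (C − P) = 81.20 + (-76.8500) = 4.3500

$4.35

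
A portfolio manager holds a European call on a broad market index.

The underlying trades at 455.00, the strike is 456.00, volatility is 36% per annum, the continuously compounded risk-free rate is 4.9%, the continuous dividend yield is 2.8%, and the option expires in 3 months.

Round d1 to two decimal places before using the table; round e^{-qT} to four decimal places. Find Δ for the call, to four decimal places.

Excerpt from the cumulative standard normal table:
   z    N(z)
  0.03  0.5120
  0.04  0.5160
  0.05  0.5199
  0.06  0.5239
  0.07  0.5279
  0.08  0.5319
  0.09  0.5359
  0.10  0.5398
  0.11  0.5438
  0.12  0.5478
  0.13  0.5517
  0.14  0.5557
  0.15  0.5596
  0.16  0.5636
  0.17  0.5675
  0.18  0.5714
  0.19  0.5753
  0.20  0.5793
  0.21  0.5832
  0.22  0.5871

σ√T = 0.36·√0.25 = 0.1800
d₁ = [ln(455/456) + (0.049 − 0.028 + ½·0.36²)·0.25] / (σ√T) = (-0.0022 + 0.0215) / 0.1800 = 0.1070 ⇒ 0.11
N(d₁) = N(0.11) = 0.5438
Δ_call = e^(−qT)·N(d₁) = 0.9930·0.5438 = 0.5400

0.5400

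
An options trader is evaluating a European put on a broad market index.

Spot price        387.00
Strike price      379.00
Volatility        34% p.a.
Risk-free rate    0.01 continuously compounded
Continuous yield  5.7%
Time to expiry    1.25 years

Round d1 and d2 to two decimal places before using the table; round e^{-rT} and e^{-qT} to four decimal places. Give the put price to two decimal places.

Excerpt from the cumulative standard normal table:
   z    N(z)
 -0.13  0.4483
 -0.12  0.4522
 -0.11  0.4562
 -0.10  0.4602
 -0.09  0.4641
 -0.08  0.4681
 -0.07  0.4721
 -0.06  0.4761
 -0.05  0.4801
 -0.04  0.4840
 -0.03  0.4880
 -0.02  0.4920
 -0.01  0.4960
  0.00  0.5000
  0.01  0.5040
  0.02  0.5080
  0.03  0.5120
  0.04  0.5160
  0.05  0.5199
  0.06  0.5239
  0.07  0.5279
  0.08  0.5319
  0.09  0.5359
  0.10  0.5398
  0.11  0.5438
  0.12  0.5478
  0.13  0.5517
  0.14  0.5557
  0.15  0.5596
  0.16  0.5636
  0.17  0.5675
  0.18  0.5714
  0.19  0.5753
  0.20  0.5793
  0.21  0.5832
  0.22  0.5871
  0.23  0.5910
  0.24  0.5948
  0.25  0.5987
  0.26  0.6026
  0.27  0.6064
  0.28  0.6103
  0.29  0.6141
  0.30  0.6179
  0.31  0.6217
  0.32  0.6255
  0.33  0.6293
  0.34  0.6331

62.61

σ√T = 0.34 × 1.1180 = 0.3801
d₁ = [ln(387/379) + (0.01 − 0.057 + 0.34²/2)·1.25] / 0.3801 = [0.0209 + 0.0135] / 0.3801 = 0.0905 ≈ 0.09
d₂ = d₁ − σ√T = 0.0905 − 0.3801 = -0.2897 ≈ -0.29
e^(−qT) = e^(−0.057·1.25) = 0.9312;  e^(−rT) = e^(−0.01·1.25) = 0.9876
N(−d₂) = N(0.29) = 0.6141;  N(−d₁) = N(-0.09) = 0.4641
P = 379·0.9876·0.6141 − 387·0.9312·0.4641 = 229.8579 − 167.2498 = 62.6081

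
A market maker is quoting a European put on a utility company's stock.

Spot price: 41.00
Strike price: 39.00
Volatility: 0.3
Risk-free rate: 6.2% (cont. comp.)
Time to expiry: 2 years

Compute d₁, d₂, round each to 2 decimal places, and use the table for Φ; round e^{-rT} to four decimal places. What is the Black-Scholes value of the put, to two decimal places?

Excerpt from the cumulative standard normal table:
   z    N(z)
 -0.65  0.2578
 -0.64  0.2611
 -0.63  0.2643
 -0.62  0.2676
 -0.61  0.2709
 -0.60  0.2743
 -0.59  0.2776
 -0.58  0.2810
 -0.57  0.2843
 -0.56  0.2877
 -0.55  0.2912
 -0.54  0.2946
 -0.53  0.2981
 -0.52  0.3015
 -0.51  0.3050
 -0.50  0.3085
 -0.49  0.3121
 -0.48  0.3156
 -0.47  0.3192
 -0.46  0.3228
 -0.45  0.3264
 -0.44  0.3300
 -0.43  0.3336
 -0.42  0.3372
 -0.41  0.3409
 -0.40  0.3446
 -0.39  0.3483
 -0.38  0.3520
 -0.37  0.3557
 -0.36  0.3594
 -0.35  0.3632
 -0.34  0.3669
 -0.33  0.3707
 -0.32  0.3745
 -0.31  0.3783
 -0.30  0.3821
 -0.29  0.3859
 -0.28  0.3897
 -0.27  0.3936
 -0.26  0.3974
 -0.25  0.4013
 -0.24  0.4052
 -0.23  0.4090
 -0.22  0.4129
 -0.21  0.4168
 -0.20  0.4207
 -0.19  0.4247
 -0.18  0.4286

T = 2;  σ√T = 0.4243
d₁ = [ln(41/39) + (0.062 + 0.3²/2)·2] / 0.4243 = [0.0500 + 0.2140] / 0.4243 = 0.6223 ⇒ 0.62
d₂ = d₁ − σ√T = 0.6223 − 0.4243 = 0.1980 ⇒ 0.20
exp(−rT) = exp(−0.062·2) = 0.8834
N(−d₂) = N(-0.20) = 0.4207;  N(−d₁) = N(-0.62) = 0.2676
P = 39·0.8834·0.4207 − 41·0.2676 = 14.4942 − 10.9716 = 3.5226

3.52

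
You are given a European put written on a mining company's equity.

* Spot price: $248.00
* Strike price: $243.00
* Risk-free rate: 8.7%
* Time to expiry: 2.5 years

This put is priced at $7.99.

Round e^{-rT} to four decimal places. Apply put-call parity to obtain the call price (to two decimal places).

$60.50

e^(−rT) = e^(−0.087·2.5) = 0.8045
Put-call parity: C − P = S − K·e^(−rT) = 248 − 243·0.8045 = 248 − 195.4935 = 52.5065
C = P + (C − P) = 7.99 + (52.5065) = 60.4965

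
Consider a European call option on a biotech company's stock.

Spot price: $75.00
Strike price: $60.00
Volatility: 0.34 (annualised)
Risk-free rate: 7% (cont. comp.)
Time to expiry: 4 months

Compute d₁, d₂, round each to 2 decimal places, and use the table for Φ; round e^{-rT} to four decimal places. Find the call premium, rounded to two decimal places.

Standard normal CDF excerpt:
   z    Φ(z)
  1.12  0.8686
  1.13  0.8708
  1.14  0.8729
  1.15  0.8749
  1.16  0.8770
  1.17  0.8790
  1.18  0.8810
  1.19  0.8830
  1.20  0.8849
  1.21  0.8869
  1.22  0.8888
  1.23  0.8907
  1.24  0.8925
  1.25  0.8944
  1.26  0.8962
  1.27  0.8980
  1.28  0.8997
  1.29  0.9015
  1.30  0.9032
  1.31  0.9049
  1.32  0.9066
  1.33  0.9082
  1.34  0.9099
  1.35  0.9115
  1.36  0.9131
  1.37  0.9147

$16.96

σ√T = 0.34·√0.3333 = 0.1963
d₁ = [ln(75/60) + (0.07 + 0.34²/2)·0.3333] / 0.1963 = [0.2231 + 0.0426] / 0.1963 = 1.3538 ≈ 1.35
d₂ = d₁ − σ√T = 1.3538 − 0.1963 = 1.1575 ≈ 1.16
exp(−rT) = exp(−0.07·0.3333) = 0.9769
N(d₁) = N(1.35) = 0.9115;  N(d₂) = N(1.16) = 0.8770
C = 75·0.9115 − 60·0.9769·0.8770 = 68.3625 − 51.4045 = 16.9580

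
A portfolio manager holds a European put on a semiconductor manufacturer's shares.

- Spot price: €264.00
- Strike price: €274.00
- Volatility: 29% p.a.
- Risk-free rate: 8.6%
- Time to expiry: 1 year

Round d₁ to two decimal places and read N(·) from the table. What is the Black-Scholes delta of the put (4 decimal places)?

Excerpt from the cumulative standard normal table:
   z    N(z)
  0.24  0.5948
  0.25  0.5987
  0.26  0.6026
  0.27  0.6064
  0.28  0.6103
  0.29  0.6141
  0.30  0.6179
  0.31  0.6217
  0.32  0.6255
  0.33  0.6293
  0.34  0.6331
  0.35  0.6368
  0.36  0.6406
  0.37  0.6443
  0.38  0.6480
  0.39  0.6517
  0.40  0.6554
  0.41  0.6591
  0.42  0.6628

-0.3783

T = 1;  σ√T = 0.2900
ln(S/K) + (r + σ²/2)T = ln(264/274) + (0.086 + 0.29²/2)·1 = -0.0372 + 0.1280 = 0.0909
d₁ = 0.0909 / 0.2900 = 0.3133 which rounds to 0.31
N(d₁) = N(0.31) = 0.6217
Δ_put = N(d₁) − 1 = 0.6217 − 1 = -0.3783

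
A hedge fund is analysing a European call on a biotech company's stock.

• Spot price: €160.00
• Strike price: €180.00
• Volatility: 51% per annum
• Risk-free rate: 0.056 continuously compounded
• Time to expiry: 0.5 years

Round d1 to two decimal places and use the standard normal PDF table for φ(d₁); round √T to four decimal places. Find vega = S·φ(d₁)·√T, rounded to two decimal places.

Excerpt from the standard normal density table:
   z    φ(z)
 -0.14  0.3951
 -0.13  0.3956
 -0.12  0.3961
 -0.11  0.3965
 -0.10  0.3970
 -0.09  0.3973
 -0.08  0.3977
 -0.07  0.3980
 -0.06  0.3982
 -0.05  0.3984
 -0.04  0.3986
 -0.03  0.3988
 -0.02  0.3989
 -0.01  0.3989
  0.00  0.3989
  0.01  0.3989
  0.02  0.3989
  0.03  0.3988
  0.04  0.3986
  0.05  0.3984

T = 0.5;  σ√T = 0.3606
d₁ = [ln(160/180) + (0.056 + ½·0.51²)·0.5] / (σ√T) = (-0.1178 + 0.0930) / 0.3606 = -0.0687 → -0.07
√T = √0.5 = 0.7071
φ(d₁) = φ(-0.07) = 0.3980
vega = S·φ(d₁)·√T = 160·0.3980·0.7071 = 45.0281
(Call and put vega coincide under Black-Scholes.)

45.03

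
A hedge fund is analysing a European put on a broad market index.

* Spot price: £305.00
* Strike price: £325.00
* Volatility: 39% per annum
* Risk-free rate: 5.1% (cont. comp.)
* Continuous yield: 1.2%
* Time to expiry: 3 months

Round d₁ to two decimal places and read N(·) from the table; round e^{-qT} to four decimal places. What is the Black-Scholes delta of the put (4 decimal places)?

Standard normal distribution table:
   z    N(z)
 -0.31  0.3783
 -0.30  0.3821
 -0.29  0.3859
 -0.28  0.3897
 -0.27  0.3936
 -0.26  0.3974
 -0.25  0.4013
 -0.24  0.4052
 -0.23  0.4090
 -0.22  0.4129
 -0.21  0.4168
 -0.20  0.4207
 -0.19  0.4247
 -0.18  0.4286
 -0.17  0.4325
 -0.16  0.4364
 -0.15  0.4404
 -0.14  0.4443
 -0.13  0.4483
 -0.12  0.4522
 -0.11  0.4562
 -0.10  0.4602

σ√T = 0.39 × 0.5000 = 0.1950
d₁ = [ln(305/325) + (0.051 − 0.012 + 0.39²/2)·0.25] / 0.1950 = [-0.0635 + 0.0288] / 0.1950 = -0.1782 which rounds to -0.18
N(d₁) = N(-0.18) = 0.4286
Δ_put = e^(−qT)·(N(d₁) − 1) = 0.9970·(0.4286 − 1) = -0.5697

-0.5697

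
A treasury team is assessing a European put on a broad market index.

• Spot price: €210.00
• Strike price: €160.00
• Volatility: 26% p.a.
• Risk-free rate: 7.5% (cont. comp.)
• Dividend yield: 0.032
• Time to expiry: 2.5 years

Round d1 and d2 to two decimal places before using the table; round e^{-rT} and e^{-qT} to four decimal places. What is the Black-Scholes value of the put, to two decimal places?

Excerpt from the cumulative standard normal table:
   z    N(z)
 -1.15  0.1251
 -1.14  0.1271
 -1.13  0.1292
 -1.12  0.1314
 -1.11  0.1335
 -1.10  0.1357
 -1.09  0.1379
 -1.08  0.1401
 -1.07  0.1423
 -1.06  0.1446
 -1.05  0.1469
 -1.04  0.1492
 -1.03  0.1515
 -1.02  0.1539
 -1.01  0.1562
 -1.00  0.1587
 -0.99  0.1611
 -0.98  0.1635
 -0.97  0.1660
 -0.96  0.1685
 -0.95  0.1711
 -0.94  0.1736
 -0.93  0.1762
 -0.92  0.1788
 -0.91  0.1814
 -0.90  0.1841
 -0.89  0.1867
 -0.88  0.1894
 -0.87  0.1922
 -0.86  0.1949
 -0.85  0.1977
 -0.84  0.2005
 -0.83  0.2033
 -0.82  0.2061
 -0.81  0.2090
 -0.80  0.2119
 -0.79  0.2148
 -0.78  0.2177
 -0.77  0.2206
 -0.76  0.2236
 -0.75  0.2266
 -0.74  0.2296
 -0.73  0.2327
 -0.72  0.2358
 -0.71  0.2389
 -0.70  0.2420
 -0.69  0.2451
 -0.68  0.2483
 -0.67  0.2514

T = 2.5;  σ√T = 0.4111
d₁ = [ln(210/160) + (0.075 − 0.032 + 0.26²/2)·2.5] / 0.4111 = [0.2719 + 0.1920] / 0.4111 = 1.1285 which rounds to 1.13
d₂ = d₁ − σ√T = 1.1285 − 0.4111 = 0.7174 which rounds to 0.72
exp(−qT) = exp(−0.032·2.5) = 0.9231;  exp(−rT) = exp(−0.075·2.5) = 0.8290
N(−d₂) = N(-0.72) = 0.2358;  N(−d₁) = N(-1.13) = 0.1292
P = 160·0.8290·0.2358 − 210·0.9231·0.1292 = 31.2765 − 25.0455 = 6.2310

€6.23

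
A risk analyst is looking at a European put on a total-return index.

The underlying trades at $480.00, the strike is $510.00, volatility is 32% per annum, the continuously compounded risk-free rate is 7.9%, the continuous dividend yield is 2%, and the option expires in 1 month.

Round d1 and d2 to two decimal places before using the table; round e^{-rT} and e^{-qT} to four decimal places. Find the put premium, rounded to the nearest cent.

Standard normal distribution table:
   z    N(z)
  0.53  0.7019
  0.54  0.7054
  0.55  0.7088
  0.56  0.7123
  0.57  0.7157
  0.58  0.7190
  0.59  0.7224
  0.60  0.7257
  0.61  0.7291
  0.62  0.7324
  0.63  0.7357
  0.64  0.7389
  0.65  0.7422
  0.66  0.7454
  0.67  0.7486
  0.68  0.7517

σ√T = 0.32 × 0.2887 = 0.0924
d₁ = [ln(480/510) + (0.079 − 0.02 + ½·0.32²)·0.08333] / (σ√T) = (-0.0606 + 0.0092) / 0.0924 = -0.5569 ≈ -0.56
d₂ = -0.5569 − 0.0924 = -0.6492 ≈ -0.65
exp(−qT) = exp(−0.02·0.08333) = 0.9983;  exp(−rT) = exp(−0.079·0.08333) = 0.9934
N(−d₂) = N(0.65) = 0.7422;  N(−d₁) = N(0.56) = 0.7123
P = 510·0.9934·0.7422 − 480·0.9983·0.7123 = 376.0238 − 341.3228 = 34.7010

$34.70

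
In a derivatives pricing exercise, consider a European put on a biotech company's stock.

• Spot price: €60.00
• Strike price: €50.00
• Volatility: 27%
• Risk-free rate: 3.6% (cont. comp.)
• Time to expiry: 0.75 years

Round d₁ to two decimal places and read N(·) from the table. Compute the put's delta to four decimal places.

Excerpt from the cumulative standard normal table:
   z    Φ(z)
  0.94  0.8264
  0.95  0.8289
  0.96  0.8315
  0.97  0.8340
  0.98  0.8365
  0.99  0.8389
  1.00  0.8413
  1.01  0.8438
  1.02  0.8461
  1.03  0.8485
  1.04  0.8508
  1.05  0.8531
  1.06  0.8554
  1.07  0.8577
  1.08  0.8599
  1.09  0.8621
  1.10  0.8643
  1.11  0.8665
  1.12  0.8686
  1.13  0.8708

T = 0.75;  σ√T = 0.2338
ln(S/K) + (r + σ²/2)T = ln(60/50) + (0.036 + 0.27²/2)·0.75 = 0.1823 + 0.0543 = 0.2367
d₁ = 0.2367 / 0.2338 = 1.0121 ≈ 1.01
N(d₁) = N(1.01) = 0.8438
Δ_put = N(d₁) − 1 = 0.8438 − 1 = -0.1562

-0.1562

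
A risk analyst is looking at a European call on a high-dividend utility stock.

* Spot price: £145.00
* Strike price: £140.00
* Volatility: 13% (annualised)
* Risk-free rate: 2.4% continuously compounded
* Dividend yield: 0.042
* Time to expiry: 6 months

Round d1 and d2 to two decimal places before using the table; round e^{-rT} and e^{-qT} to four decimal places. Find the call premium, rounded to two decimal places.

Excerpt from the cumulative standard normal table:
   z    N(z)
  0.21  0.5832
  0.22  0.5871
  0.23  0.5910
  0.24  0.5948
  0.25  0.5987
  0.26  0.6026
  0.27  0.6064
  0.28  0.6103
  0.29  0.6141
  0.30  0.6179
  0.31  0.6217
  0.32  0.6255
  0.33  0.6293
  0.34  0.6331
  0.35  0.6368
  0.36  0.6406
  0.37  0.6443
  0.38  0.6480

£7.07

σ√T = 0.13·√0.5 = 0.0919
ln(S/K) + (r − q + σ²/2)T = ln(145/140) + (0.024 − 0.042 + 0.13²/2)·0.5 = 0.0351 − 0.0048 = 0.0303
d₁ = 0.0303 / 0.0919 = 0.3298 ⇒ 0.33
d₂ = d₁ − σ√T = 0.3298 − 0.0919 = 0.2379 ⇒ 0.24
e^(−qT) = e^(−0.042·0.5) = 0.9792;  e^(−rT) = e^(−0.024·0.5) = 0.9881
C = 145·0.9792·N(0.33) − 140·0.9881·N(0.24) = 145·0.9792·0.6293 − 140·0.9881·0.5948 = 89.3505 − 82.2811 = 7.0695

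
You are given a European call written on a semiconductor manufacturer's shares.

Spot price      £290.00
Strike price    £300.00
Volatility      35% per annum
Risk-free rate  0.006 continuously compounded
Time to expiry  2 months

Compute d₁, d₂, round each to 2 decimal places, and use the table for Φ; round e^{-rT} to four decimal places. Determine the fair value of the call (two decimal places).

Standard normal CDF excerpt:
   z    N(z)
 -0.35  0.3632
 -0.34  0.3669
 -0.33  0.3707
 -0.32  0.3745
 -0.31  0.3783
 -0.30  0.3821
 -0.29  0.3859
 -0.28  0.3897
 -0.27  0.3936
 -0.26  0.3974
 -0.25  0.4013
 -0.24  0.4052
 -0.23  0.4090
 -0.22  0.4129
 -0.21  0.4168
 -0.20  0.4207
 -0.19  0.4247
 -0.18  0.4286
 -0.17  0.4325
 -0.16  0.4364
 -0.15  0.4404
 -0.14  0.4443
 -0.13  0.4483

T = 0.1667;  σ√T = 0.1429
d₁ = [ln(290/300) + (0.006 + 0.35²/2)·0.1667] / 0.1429 = [-0.0339 + 0.0112] / 0.1429 = -0.1588 ⇒ -0.16
d₂ = d₁ − σ√T = -0.1588 − 0.1429 = -0.3017 ⇒ -0.30
e^(−rT) = e^(−0.006·0.1667) = 0.9990
N(d₁) = N(-0.16) = 0.4364;  N(d₂) = N(-0.30) = 0.3821
C = 290·0.4364 − 300·0.9990·0.3821 = 126.5560 − 114.5154 = 12.0406

£12.04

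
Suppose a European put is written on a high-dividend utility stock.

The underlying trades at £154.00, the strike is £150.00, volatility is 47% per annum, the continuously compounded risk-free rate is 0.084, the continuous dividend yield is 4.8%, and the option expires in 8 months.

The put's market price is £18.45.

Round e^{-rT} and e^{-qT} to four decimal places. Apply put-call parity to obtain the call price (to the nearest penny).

e^(−qT) = e^(−0.048·0.6667) = 0.9685;  e^(−rT) = e^(−0.084·0.6667) = 0.9455
Put-call parity: C − P = S·e^(−qT) − K·e^(−rT) = 154·0.9685 − 150·0.9455 = 149.1490 − 141.8250 = 7.3240
C = P + (C − P) = 18.45 + (7.3240) = 25.7740

£25.77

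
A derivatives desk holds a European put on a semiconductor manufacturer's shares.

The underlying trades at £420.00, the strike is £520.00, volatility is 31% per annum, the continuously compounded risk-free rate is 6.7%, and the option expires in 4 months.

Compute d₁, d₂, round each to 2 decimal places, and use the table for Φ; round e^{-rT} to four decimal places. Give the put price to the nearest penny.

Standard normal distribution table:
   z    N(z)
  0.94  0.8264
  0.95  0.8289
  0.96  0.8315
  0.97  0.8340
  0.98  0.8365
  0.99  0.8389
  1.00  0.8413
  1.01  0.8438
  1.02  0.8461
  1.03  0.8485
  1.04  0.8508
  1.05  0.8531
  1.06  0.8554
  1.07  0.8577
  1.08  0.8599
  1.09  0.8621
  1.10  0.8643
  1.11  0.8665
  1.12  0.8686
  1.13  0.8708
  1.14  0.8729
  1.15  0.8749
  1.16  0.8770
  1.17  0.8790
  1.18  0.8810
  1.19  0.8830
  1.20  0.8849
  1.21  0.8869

σ√T = 0.31 × 0.5774 = 0.1790
d₁ = [ln(420/520) + (0.067 + 0.31²/2)·0.3333] / 0.1790 = [-0.2136 + 0.0384] / 0.1790 = -0.9790 which rounds to -0.98
d₂ = d₁ − σ√T = -0.9790 − 0.1790 = -1.1580 which rounds to -1.16
e^(−rT) = e^(−0.067·0.3333) = 0.9779
N(−d₂) = N(1.16) = 0.8770;  N(−d₁) = N(0.98) = 0.8365
P = 520·0.9779·0.8770 − 420·0.8365 = 445.9615 − 351.3300 = 94.6315

£94.63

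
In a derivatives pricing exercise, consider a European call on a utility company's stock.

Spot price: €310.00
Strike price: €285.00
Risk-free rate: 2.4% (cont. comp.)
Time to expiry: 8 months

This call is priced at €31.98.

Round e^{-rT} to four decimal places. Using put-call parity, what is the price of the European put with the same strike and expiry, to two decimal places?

€2.45

exp(−rT) = exp(−0.024·0.6667) = 0.9841
Put-call parity: C − P = S − K·e^(−rT) = 310 − 285·0.9841 = 310 − 280.4685 = 29.5315
P = C − (C − P) = 31.98 − (29.5315) = 2.4485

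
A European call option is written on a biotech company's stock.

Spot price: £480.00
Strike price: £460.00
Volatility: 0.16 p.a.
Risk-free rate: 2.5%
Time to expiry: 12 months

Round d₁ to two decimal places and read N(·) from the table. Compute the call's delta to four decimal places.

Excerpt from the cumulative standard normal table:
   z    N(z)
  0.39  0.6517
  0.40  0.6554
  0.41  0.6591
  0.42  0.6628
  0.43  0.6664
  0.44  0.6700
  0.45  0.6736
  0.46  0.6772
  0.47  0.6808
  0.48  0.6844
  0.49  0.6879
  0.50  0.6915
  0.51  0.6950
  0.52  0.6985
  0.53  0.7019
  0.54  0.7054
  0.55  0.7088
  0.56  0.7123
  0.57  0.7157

σ√T = 0.16 × 1.0000 = 0.1600
d₁ = [ln(480/460) + (0.025 + ½·0.16²)·1] / (σ√T) = (0.0426 + 0.0378) / 0.1600 = 0.5022 ⇒ 0.50
N(d₁) = N(0.50) = 0.6915
Δ_call = N(d₁) = 0.6915

0.6915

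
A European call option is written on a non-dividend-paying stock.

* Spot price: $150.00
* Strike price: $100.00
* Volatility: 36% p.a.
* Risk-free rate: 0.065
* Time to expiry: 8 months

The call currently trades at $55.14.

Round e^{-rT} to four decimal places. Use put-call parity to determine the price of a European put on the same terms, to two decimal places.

exp(−rT) = exp(−0.065·0.6667) = 0.9576
Put-call parity: C − P = S − K·e^(−rT) = 150 − 100·0.9576 = 150 − 95.7600 = 54.2400
P = C − (C − P) = 55.14 − (54.2400) = 0.9000

$0.90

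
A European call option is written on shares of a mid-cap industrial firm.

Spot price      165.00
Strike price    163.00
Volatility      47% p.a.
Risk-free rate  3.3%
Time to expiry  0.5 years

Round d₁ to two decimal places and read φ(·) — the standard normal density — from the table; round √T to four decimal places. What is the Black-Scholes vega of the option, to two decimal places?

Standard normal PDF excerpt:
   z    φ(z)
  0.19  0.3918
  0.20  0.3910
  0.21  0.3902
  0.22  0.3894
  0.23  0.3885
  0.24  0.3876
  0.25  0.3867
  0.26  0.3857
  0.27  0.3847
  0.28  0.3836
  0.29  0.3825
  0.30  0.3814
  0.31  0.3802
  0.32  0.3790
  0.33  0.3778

σ√T = 0.47·√0.5 = 0.3323
d₁ = [ln(165/163) + (0.033 + ½·0.47²)·0.5] / (σ√T) = (0.0122 + 0.0717) / 0.3323 = 0.2525 ⇒ 0.25
√T = √0.5 = 0.7071
φ(d₁) = φ(0.25) = 0.3867
vega = S·φ(d₁)·√T = 165·0.3867·0.7071 = 45.1169

45.12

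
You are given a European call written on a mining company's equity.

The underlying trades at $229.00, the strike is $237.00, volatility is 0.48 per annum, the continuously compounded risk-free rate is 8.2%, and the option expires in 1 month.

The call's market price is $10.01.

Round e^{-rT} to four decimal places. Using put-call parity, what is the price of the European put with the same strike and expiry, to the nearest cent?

$16.40

exp(−rT) = exp(−0.082·0.08333) = 0.9932
Put-call parity: C − P = S − K·e^(−rT) = 229 − 237·0.9932 = 229 − 235.3884 = -6.3884
P = C − (C − P) = 10.01 − (-6.3884) = 16.3984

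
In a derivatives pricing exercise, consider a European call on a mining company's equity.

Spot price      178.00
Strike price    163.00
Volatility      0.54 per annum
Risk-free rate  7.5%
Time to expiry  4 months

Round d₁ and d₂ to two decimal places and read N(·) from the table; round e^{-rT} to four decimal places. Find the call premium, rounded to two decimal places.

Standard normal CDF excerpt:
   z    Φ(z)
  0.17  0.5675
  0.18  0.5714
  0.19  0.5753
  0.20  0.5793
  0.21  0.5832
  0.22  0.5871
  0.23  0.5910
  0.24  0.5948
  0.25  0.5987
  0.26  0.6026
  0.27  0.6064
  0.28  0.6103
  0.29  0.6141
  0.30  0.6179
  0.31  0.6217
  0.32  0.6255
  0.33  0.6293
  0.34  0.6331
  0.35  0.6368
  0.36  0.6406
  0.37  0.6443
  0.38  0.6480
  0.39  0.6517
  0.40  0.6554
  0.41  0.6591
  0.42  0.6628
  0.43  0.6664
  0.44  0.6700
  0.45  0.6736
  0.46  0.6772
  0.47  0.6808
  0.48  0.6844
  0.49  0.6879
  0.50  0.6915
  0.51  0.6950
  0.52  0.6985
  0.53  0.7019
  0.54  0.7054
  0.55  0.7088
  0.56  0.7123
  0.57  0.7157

31.62

σ√T = 0.54·√0.3333 = 0.3118
d₁ = [ln(178/163) + (0.075 + ½·0.54²)·0.3333] / (σ√T) = (0.0880 + 0.0736) / 0.3118 = 0.5184 ⇒ 0.52
d₂ = 0.5184 − 0.3118 = 0.2067 ⇒ 0.21
exp(−rT) = exp(−0.075·0.3333) = 0.9753
C = 178·N(0.52) − 163·0.9753·N(0.21) = 178·0.6985 − 163·0.9753·0.5832 = 124.3330 − 92.7136 = 31.6194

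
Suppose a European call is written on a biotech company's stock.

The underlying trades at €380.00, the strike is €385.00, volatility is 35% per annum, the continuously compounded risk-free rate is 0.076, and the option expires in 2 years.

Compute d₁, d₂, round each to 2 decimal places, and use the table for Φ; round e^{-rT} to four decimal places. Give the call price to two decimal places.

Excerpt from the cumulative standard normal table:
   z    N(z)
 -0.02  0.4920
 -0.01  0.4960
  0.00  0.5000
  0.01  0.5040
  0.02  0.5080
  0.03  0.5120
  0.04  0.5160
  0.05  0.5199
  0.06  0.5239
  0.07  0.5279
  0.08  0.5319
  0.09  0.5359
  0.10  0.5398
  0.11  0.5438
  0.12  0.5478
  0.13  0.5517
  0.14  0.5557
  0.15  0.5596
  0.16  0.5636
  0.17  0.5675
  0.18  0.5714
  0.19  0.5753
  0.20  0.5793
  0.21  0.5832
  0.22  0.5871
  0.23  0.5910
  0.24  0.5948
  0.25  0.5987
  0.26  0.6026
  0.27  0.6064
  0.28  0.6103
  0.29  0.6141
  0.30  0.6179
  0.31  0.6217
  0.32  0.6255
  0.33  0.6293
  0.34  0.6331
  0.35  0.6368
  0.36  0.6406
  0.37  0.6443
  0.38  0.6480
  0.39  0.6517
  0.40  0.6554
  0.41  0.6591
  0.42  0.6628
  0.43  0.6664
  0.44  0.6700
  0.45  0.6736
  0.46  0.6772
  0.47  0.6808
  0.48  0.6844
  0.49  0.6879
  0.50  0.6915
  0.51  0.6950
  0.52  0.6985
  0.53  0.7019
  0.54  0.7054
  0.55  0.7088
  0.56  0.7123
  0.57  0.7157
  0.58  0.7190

σ√T = 0.35·√2 = 0.4950
d₁ = [ln(380/385) + (0.076 + 0.35²/2)·2] / 0.4950 = [-0.0131 + 0.2745] / 0.4950 = 0.5282 → 0.53
d₂ = d₁ − σ√T = 0.5282 − 0.4950 = 0.0332 → 0.03
exp(−rT) = exp(−0.076·2) = 0.8590
C = 380·N(0.53) − 385·0.8590·N(0.03) = 380·0.7019 − 385·0.8590·0.5120 = 266.7220 − 169.3261 = 97.3959

€97.40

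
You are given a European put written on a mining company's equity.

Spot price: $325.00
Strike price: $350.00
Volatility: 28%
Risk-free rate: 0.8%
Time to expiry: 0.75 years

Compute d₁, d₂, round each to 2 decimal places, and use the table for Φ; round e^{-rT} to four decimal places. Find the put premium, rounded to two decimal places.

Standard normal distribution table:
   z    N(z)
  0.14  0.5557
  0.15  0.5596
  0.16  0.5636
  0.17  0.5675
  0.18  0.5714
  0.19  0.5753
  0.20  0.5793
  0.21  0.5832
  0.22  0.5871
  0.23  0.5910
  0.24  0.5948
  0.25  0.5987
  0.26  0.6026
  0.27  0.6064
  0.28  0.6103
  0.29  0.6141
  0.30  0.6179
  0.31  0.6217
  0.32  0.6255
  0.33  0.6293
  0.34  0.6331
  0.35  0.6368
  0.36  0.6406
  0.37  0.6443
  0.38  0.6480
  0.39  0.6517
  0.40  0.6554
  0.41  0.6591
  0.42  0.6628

T = 0.75;  σ√T = 0.2425
ln(S/K) + (r + σ²/2)T = ln(325/350) + (0.008 + 0.28²/2)·0.75 = -0.0741 + 0.0354 = -0.0387
d₁ = -0.0387 / 0.2425 = -0.1596 ≈ -0.16
d₂ = d₁ − σ√T = -0.1596 − 0.2425 = -0.4021 ≈ -0.40
e^(−rT) = e^(−0.008·0.75) = 0.9940
N(−d₂) = N(0.40) = 0.6554;  N(−d₁) = N(0.16) = 0.5636
P = 350·0.9940·0.6554 − 325·0.5636 = 228.0137 − 183.1700 = 44.8437

$44.84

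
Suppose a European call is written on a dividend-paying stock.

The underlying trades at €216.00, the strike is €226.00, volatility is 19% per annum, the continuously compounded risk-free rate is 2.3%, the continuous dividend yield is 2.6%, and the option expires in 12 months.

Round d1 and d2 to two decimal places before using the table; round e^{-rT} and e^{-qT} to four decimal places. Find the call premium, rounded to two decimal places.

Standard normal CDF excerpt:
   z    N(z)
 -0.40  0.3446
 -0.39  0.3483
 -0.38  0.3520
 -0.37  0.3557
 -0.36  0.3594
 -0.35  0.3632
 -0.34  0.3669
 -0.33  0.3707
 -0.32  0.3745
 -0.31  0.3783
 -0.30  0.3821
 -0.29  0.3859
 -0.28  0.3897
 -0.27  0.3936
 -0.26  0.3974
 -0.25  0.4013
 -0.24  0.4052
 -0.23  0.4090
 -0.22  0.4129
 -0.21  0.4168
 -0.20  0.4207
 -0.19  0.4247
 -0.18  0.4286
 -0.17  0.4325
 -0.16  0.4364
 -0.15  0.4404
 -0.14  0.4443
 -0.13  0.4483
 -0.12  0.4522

€11.62

T = 1;  σ√T = 0.1900
ln(S/K) + (r − q + σ²/2)T = ln(216/226) + (0.023 − 0.026 + 0.19²/2)·1 = -0.0453 + 0.0151 = -0.0302
d₁ = -0.0302 / 0.1900 = -0.1590 which rounds to -0.16
d₂ = d₁ − σ√T = -0.1590 − 0.1900 = -0.3490 which rounds to -0.35
e^(−qT) = e^(−0.026·1) = 0.9743;  e^(−rT) = e^(−0.023·1) = 0.9773
N(d₁) = N(-0.16) = 0.4364;  N(d₂) = N(-0.35) = 0.3632
C = 216·0.9743·0.4364 − 226·0.9773·0.3632 = 91.8399 − 80.2199 = 11.6199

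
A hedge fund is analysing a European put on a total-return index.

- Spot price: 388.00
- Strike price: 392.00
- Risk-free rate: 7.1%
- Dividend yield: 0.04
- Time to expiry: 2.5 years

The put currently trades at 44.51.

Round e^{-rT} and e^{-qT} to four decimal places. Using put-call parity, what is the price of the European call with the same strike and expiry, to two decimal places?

67.31

e^(−qT) = e^(−0.04·2.5) = 0.9048;  e^(−rT) = e^(−0.071·2.5) = 0.8374
Put-call parity: C − P = S·e^(−qT) − K·e^(−rT) = 388·0.9048 − 392·0.8374 = 351.0624 − 328.2608 = 22.8016
C = P + (C − P) = 44.51 + (22.8016) = 67.3116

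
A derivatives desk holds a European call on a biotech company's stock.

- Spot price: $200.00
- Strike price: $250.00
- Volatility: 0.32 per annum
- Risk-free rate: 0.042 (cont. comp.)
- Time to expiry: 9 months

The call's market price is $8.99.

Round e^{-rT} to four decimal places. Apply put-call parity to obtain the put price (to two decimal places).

$51.24

e^(−rT) = e^(−0.042·0.75) = 0.9690
Put-call parity: C − P = S − K·e^(−rT) = 200 − 250·0.9690 = 200 − 242.2500 = -42.2500
P = C − (C − P) = 8.99 − (-42.2500) = 51.2400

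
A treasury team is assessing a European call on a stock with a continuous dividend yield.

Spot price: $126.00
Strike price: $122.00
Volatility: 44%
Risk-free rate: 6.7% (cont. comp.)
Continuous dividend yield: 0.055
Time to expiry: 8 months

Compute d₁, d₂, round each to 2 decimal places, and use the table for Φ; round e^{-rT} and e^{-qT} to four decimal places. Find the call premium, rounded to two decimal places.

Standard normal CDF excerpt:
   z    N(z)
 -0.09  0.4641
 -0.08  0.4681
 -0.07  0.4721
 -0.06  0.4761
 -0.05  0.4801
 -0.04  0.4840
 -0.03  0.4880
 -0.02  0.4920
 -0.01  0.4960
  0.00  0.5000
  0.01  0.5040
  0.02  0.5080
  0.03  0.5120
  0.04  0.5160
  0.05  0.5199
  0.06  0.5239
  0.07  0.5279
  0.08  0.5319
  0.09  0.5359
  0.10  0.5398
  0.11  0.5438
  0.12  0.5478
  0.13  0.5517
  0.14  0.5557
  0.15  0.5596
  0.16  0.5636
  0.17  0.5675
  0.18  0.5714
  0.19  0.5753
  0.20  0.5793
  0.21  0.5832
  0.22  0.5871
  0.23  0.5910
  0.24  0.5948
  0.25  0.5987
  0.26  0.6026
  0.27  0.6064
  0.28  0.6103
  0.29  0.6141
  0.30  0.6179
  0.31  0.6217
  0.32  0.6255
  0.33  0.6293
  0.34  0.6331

$19.51

σ√T = 0.44 × 0.8165 = 0.3593
ln(S/K) + (r − q + σ²/2)T = ln(126/122) + (0.067 − 0.055 + 0.44²/2)·0.6667 = 0.0323 + 0.0725 = 0.1048
d₁ = 0.1048 / 0.3593 = 0.2917 → 0.29
d₂ = d₁ − σ√T = 0.2917 − 0.3593 = -0.0676 → -0.07
e^(−qT) = e^(−0.055·0.6667) = 0.9640;  e^(−rT) = e^(−0.067·0.6667) = 0.9563
C = 126·0.9640·N(0.29) − 122·0.9563·N(-0.07) = 126·0.9640·0.6141 − 122·0.9563·0.4721 = 74.5910 − 55.0792 = 19.5118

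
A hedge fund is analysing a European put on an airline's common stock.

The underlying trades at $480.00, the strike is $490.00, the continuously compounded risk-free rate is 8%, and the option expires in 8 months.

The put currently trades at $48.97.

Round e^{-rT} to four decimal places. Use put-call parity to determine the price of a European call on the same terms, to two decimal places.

e^(−rT) = e^(−0.08·0.6667) = 0.9481
Put-call parity: C − P = S − K·e^(−rT) = 480 − 490·0.9481 = 480 − 464.5690 = 15.4310
C = P + (C − P) = 48.97 + (15.4310) = 64.4010

$64.40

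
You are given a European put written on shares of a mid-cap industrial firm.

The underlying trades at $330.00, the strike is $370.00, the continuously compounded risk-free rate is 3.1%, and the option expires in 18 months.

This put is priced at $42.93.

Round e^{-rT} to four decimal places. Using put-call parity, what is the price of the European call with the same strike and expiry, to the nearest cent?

$19.73

exp(−rT) = exp(−0.031·1.5) = 0.9546
Put-call parity: C − P = S − K·e^(−rT) = 330 − 370·0.9546 = 330 − 353.2020 = -23.2020
C = P + (C − P) = 42.93 + (-23.2020) = 19.7280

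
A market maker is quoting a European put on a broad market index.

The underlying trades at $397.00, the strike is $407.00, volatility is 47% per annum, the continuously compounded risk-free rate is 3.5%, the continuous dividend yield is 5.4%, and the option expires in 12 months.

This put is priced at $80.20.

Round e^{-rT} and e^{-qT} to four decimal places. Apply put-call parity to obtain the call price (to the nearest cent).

$63.32

exp(−qT) = exp(−0.054·1) = 0.9474;  exp(−rT) = exp(−0.035·1) = 0.9656
Put-call parity: C − P = S·e^(−qT) − K·e^(−rT) = 397·0.9474 − 407·0.9656 = 376.1178 − 392.9992 = -16.8814
C = P + (C − P) = 80.20 + (-16.8814) = 63.3186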